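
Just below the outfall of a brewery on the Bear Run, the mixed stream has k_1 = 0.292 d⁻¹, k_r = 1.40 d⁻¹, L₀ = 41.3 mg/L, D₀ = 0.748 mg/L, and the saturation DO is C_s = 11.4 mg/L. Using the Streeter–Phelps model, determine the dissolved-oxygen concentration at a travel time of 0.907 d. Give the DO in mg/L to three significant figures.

DO ≈ 5.90 mg/L

k_1 L₀/(k_r−k_1) = 0.292×41.3/(1.40−0.292) = 12.06/1.108 = 10.88 mg/L.
e^(−k_1 t) = e^(−0.292×0.9070) = 0.7673; e^(−k_r t) = e^(−1.40×0.9070) = 0.2809.
D = 10.88 × (0.7673 − 0.2809) + 0.748 × 0.2809 = 5.294 + 0.2101 = 5.505 mg/L.
DO = C_s − D = 11.4 − 5.505 = 5.895 mg/L.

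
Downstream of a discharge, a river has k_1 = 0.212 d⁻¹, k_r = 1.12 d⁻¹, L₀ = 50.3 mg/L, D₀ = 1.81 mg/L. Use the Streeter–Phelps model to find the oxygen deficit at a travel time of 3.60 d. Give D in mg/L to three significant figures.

D ≈ 5.30 mg/L

k_1 L₀/(k_r−k_1) = 0.212×50.3/(1.12−0.212) = 10.66/0.9080 = 11.74 mg/L.
e^(−k_1 t) = e^(−0.212×3.600) = 0.4662; e^(−k_r t) = e^(−1.12×3.600) = 0.01774.
D = 11.74 × (0.4662 − 0.01774) + 1.81 × 0.01774 = 5.266 + 0.03211 = 5.299 mg/L.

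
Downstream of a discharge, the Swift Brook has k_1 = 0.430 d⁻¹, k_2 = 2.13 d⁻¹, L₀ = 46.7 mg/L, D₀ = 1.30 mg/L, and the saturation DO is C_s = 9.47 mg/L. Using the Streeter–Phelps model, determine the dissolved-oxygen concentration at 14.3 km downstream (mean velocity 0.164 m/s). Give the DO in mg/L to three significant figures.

Travel time t = x/v = 14.3 km / (0.164 m/s) = 14300 m / 0.164 m/s = 87200 s = 1.009 d.
k_1 L₀/(k_2−k_1) = 0.430×46.7/(2.13−0.430) = 20.08/1.700 = 11.81 mg/L.
e^(−k_1 t) = e^(−0.430×1.009) = 0.6479; e^(−k_2 t) = e^(−2.13×1.009) = 0.1165.
D = 11.81 × (0.6479 − 0.1165) + 1.30 × 0.1165 = 6.277 + 0.1515 = 6.429 mg/L.
DO = C_s − D = 9.47 − 6.429 = 3.041 mg/L.

DO ≈ 3.04 mg/L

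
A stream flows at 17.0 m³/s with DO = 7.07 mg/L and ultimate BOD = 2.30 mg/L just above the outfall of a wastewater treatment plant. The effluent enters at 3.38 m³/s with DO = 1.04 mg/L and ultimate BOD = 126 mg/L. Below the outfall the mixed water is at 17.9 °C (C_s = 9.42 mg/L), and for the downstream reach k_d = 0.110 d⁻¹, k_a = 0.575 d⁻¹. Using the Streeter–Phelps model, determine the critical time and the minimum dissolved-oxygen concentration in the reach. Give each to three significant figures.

Mixed DO = (17.0×7.07 + 3.38×1.04)/(17.0+3.38) = 123.7/20.38 = 6.070 mg/L.
Mixed L₀ = (17.0×2.30 + 3.38×126)/(20.38) = 465.0/20.38 = 22.82 mg/L.
Initial deficit D₀ = C_s − DO₀ = 9.42 − 6.070 = 3.350 mg/L.
t_c = (1/0.4650) ln[(0.575/0.110)(1 − 3.350×0.4650/(0.110×22.82))] = 2.151 × ln(1.983) = 1.472 d.
D_c = (0.110/0.575) × 22.82 × e^(−0.110×1.472) = 0.1913 × 22.82 × 0.8505 = 3.712 mg/L.
Minimum DO = 9.42 − 3.712 = 5.708 mg/L.

t_c ≈ 1.47 d; minimum DO ≈ 5.71 mg/L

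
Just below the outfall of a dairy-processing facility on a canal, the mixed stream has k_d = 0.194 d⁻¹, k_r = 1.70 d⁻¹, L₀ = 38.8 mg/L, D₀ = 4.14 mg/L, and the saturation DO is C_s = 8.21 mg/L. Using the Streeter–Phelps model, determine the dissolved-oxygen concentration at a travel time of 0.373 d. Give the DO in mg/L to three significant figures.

k_d L₀/(k_r−k_d) = 0.194×38.8/(1.70−0.194) = 7.527/1.506 = 4.998 mg/L.
e^(−k_d t) = e^(−0.194×0.3730) = 0.9302; e^(−k_r t) = e^(−1.70×0.3730) = 0.5304.
D = 4.998 × (0.9302 − 0.5304) + 4.14 × 0.5304 = 1.998 + 2.196 = 4.194 mg/L.
DO = C_s − D = 8.21 − 4.194 = 4.016 mg/L.

DO ≈ 4.02 mg/L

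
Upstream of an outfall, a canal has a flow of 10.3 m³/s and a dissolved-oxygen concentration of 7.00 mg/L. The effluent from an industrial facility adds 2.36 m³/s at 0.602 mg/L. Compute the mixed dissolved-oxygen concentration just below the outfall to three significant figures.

5.81 mg/L

Flow-weighted mixing: C = (Q_r C_r + Q_w C_w)/(Q_r + Q_w)
= (10.3×7.00 + 2.36×0.602)/(10.3 + 2.36) = 73.52/12.66 = 5.807 mg/L.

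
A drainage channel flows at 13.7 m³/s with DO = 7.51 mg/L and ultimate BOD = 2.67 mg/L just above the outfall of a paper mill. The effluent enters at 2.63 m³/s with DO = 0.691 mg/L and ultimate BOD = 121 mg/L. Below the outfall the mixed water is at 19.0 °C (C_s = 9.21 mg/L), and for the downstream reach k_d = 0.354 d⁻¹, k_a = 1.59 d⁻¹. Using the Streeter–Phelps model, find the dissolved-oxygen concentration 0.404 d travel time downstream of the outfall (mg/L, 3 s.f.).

DO ≈ 5.62 mg/L

Mixed DO = (13.7×7.51 + 2.63×0.691)/(13.7+2.63) = 104.7/16.33 = 6.412 mg/L.
Mixed L₀ = (13.7×2.67 + 2.63×121)/(16.33) = 354.8/16.33 = 21.73 mg/L.
Initial deficit D₀ = C_s − DO₀ = 9.21 − 6.412 = 2.798 mg/L.
D(0.404) = [0.354×21.73/(1.59−0.354)](e^(−0.354×0.404) − e^(−1.59×0.404)) + 2.798 e^(−1.59×0.404)
= 6.223 × (0.8667 − 0.5260) + 2.798 × 0.5260 = 3.592 mg/L.
DO = 9.21 − 3.592 = 5.618 mg/L.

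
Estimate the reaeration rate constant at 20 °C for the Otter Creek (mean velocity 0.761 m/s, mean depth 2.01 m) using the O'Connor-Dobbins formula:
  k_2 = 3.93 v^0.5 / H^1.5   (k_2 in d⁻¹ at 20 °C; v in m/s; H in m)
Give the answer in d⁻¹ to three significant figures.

k_2 = 3.93 × 0.761^0.5 / 2.01^1.5 = 3.93 × 0.8724 / 2.850 = 1.203 d⁻¹.

k_2 ≈ 1.20 d⁻¹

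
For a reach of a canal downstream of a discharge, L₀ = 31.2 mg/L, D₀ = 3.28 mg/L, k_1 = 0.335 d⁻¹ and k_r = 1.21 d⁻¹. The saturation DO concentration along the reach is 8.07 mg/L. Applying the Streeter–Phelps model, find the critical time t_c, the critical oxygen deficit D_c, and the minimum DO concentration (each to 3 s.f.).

t_c ≈ 1.10 d; D_c ≈ 5.97 mg/L; min DO ≈ 2.10 mg/L

At the critical point dD/dt = 0, so k_1 L₀ e^(−k_1 t) = k_r D. Substituting D(t) from the Streeter–Phelps equation and solving for t gives
t_c = ln[(k_r/k_1)(1 − D₀(k_r−k_1)/(k_1 L₀))] / (k_r−k_1).
Here k_r−k_1 = 0.8750 d⁻¹ and 1 − D₀(k_r−k_1)/(k_1 L₀) = 1 − 3.28×0.8750/(0.335×31.2) = 0.7254, so
t_c = ln(3.612 × 0.7254) / 0.8750 = 0.9632 / 0.8750 = 1.101 d.
D_c = (k_1/k_r) L₀ e^(−k_1 t_c) = (0.335/1.21) × 31.2 × e^(−0.335×1.101) = 0.2769 × 31.2 × 0.6916 = 5.974 mg/L.
Minimum DO = C_s − D_c = 8.07 − 5.974 = 2.096 mg/L.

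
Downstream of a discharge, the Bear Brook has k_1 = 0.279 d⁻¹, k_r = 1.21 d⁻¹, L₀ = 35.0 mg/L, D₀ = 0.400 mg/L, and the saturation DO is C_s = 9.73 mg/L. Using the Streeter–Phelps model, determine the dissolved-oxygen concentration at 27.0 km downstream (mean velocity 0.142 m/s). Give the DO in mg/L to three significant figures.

DO ≈ 4.76 mg/L

Travel time t = x/v = 27.0 km / (0.142 m/s) = 27000 m / 0.142 m/s = 190100 s = 2.201 d.
k_1 L₀/(k_r−k_1) = 0.279×35.0/(1.21−0.279) = 9.765/0.9310 = 10.49 mg/L.
e^(−k_1 t) = e^(−0.279×2.201) = 0.5412; e^(−k_r t) = e^(−1.21×2.201) = 0.06975.
D = 10.49 × (0.5412 − 0.06975) + 0.400 × 0.06975 = 4.945 + 0.02790 = 4.973 mg/L.
DO = C_s − D = 9.73 − 4.973 = 4.757 mg/L.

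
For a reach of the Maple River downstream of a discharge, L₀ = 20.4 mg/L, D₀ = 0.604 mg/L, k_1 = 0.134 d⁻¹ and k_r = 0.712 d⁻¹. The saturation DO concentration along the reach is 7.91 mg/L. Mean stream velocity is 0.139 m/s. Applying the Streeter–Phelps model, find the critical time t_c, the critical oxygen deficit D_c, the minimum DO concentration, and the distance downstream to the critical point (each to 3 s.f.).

t_c = [1/(k_r−k_1)] ln[(k_r/k_1)(1 − D₀(k_r−k_1)/(k_1 L₀))]
= [1/(0.712−0.134)] ln[(0.712/0.134)(1 − 0.604×0.5780/(0.134×20.4))]
= (1/0.5780) ln[5.313 × 0.8723] = 1.730 × ln(4.635) = 1.730 × 1.534 = 2.653 d.
L(t_c) = L₀ e^(−k_1 t_c) = 20.4 × 0.7008 = 14.30 mg/L, and at the critical point k_r D_c = k_1 L, so D_c = (0.134/0.712) × 14.30 = 2.691 mg/L.
Minimum DO = C_s − D_c = 7.91 − 2.691 = 5.219 mg/L.
x_c = v t_c = 0.139 m/s × 2.653 d × 86400 s/d = 31860 m ≈ 31.9 km.

t_c ≈ 2.65 d; D_c ≈ 2.69 mg/L; min DO ≈ 5.22 mg/L; x_c ≈ 31.9 km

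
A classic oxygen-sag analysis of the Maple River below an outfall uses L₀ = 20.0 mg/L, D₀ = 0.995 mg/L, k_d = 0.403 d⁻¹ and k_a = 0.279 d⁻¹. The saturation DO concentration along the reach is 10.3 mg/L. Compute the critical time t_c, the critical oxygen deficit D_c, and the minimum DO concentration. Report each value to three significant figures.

t_c ≈ 2.84 d; D_c ≈ 9.19 mg/L; min DO ≈ 1.11 mg/L

With k_a/k_d = 0.6923 and 1 − D₀(k_a−k_d)/(k_d L₀) = 1.015,
t_c = ln(0.6923 × 1.015) / (0.279 − 0.403) = ln(0.7029) / -0.1240 = -0.3525/-0.1240 = 2.843 d.
L(t_c) = L₀ e^(−k_d t_c) = 20.0 × 0.3180 = 6.360 mg/L, and at the critical point k_a D_c = k_d L, so D_c = (0.403/0.279) × 6.360 = 9.186 mg/L.
Minimum DO = C_s − D_c = 10.3 − 9.186 = 1.114 mg/L.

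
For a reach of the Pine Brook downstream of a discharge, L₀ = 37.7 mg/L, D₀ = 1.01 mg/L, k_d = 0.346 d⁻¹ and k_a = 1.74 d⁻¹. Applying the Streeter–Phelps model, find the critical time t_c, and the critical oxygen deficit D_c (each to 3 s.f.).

At the critical point dD/dt = 0, so k_d L₀ e^(−k_d t) = k_a D. Substituting D(t) from the Streeter–Phelps equation and solving for t gives
t_c = ln[(k_a/k_d)(1 − D₀(k_a−k_d)/(k_d L₀))] / (k_a−k_d).
Here k_a−k_d = 1.394 d⁻¹ and 1 − D₀(k_a−k_d)/(k_d L₀) = 1 − 1.01×1.394/(0.346×37.7) = 0.8921, so
t_c = ln(5.029 × 0.8921) / 1.394 = 1.501 / 1.394 = 1.077 d.
D_c = (k_d/k_a) L₀ e^(−k_d t_c) = (0.346/1.74) × 37.7 × e^(−0.346×1.077) = 0.1989 × 37.7 × 0.6890 = 5.165 mg/L.

t_c ≈ 1.08 d; D_c ≈ 5.16 mg/L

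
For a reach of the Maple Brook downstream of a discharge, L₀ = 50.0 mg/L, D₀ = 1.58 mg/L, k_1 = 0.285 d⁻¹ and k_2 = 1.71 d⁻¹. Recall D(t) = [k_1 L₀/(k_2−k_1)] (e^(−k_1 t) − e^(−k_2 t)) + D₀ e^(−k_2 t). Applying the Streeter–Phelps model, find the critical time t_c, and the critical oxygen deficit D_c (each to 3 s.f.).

t_c ≈ 1.14 d; D_c ≈ 6.03 mg/L

t_c = [1/(k_2−k_1)] ln[(k_2/k_1)(1 − D₀(k_2−k_1)/(k_1 L₀))]
= [1/(1.71−0.285)] ln[(1.71/0.285)(1 − 1.58×1.425/(0.285×50.0))]
= (1/1.425) ln[6.000 × 0.8420] = 0.7018 × ln(5.052) = 0.7018 × 1.620 = 1.137 d.
L(t_c) = L₀ e^(−k_1 t_c) = 50.0 × 0.7233 = 36.16 mg/L, and at the critical point k_2 D_c = k_1 L, so D_c = (0.285/1.71) × 36.16 = 6.027 mg/L.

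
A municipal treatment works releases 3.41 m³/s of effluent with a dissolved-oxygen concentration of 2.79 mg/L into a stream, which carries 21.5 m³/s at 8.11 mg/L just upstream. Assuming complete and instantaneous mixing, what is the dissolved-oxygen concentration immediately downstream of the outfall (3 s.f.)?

Flow-weighted mixing: C = (Q_r C_r + Q_w C_w)/(Q_r + Q_w)
= (21.5×8.11 + 3.41×2.79)/(21.5 + 3.41) = 183.9/24.91 = 7.382 mg/L.

7.38 mg/L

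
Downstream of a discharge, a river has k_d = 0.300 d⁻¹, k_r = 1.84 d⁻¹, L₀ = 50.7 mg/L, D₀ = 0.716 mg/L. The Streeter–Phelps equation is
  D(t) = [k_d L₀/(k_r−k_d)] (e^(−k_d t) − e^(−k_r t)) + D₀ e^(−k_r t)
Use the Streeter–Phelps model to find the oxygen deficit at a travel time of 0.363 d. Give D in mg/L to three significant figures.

k_d L₀/(k_r−k_d) = 0.300×50.7/(1.84−0.300) = 15.21/1.540 = 9.877 mg/L.
e^(−k_d t) = e^(−0.300×0.3630) = 0.8968; e^(−k_r t) = e^(−1.84×0.3630) = 0.5128.
D = 9.877 × (0.8968 − 0.5128) + 0.716 × 0.5128 = 3.793 + 0.3671 = 4.160 mg/L.

D ≈ 4.16 mg/L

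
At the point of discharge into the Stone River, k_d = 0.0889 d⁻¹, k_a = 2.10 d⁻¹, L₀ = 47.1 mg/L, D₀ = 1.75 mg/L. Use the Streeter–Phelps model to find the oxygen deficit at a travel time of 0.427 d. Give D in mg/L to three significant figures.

D ≈ 1.87 mg/L

k_d L₀/(k_a−k_d) = 0.0889×47.1/(2.10−0.0889) = 4.187/2.011 = 2.082 mg/L.
e^(−k_d t) = e^(−0.0889×0.4270) = 0.9628; e^(−k_a t) = e^(−2.10×0.4270) = 0.4079.
D = 2.082 × (0.9628 − 0.4079) + 1.75 × 0.4079 = 1.155 + 0.7138 = 1.869 mg/L.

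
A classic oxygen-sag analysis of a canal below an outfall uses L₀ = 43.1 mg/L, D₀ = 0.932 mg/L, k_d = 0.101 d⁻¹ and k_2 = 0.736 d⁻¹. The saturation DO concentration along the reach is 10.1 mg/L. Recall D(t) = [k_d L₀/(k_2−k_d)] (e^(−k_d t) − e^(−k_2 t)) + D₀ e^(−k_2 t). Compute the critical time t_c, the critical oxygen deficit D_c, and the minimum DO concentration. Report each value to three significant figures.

t_c = [1/(k_2−k_d)] ln[(k_2/k_d)(1 − D₀(k_2−k_d)/(k_d L₀))]
= [1/(0.736−0.101)] ln[(0.736/0.101)(1 − 0.932×0.6350/(0.101×43.1))]
= (1/0.6350) ln[7.287 × 0.8640] = 1.575 × ln(6.296) = 1.575 × 1.840 = 2.898 d.
D_c = (k_d/k_2) L₀ e^(−k_d t_c) = (0.101/0.736) × 43.1 × e^(−0.101×2.898) = 0.1372 × 43.1 × 0.7463 = 4.414 mg/L.
Minimum DO = C_s − D_c = 10.1 − 4.414 = 5.686 mg/L.

t_c ≈ 2.90 d; D_c ≈ 4.41 mg/L; min DO ≈ 5.69 mg/L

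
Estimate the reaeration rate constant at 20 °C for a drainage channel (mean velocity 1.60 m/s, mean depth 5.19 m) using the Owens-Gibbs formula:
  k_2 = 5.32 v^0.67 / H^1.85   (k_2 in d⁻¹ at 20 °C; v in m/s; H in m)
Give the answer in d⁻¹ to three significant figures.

k_2 ≈ 0.346 d⁻¹

k_2 = 5.32 × 1.60^0.67 / 5.19^1.85 = 5.32 × 1.370 / 21.04 = 0.3464 d⁻¹.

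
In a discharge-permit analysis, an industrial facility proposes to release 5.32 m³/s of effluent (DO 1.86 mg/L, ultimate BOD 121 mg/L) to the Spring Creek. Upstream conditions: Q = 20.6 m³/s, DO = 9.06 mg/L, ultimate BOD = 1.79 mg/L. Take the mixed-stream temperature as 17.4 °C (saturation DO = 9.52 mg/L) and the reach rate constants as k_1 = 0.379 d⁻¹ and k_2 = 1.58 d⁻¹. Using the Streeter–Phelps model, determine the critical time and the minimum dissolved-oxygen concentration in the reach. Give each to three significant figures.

t_c ≈ 0.967 d; minimum DO ≈ 5.15 mg/L

Mixed DO = (20.6×9.06 + 5.32×1.86)/(20.6+5.32) = 196.5/25.92 = 7.582 mg/L.
Mixed L₀ = (20.6×1.79 + 5.32×121)/(25.92) = 680.6/25.92 = 26.26 mg/L.
Initial deficit D₀ = C_s − DO₀ = 9.52 − 7.582 = 1.938 mg/L.
t_c = (1/1.201) ln[(1.58/0.379)(1 − 1.938×1.201/(0.379×26.26))] = 0.8326 × ln(3.194) = 0.9669 d.
D_c = (0.379/1.58) × 26.26 × e^(−0.379×0.9669) = 0.2399 × 26.26 × 0.6932 = 4.366 mg/L.
Minimum DO = 9.52 − 4.366 = 5.154 mg/L.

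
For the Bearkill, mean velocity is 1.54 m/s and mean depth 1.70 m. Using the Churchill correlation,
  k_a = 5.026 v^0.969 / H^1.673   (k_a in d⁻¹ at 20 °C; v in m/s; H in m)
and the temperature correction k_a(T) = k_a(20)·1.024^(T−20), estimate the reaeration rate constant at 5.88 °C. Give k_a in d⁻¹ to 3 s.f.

k_a ≈ 2.25 d⁻¹

k_a(20) = 5.026 × 1.54^0.969 / 1.70^1.673 = 5.026 × 1.520 / 2.430 = 3.143 d⁻¹.
k_a(5.88) = 3.143 × 1.024^(5.88−20) = 3.143 × 0.7154 = 2.249 d⁻¹.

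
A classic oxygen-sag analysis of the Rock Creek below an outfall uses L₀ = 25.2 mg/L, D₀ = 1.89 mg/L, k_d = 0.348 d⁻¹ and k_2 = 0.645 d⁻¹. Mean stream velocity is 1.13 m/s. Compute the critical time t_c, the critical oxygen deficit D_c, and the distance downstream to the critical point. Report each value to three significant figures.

t_c ≈ 1.85 d; D_c ≈ 7.13 mg/L; x_c ≈ 181 km

At the critical point dD/dt = 0, so k_d L₀ e^(−k_d t) = k_2 D. Substituting D(t) from the Streeter–Phelps equation and solving for t gives
t_c = ln[(k_2/k_d)(1 − D₀(k_2−k_d)/(k_d L₀))] / (k_2−k_d).
Here k_2−k_d = 0.2970 d⁻¹ and 1 − D₀(k_2−k_d)/(k_d L₀) = 1 − 1.89×0.2970/(0.348×25.2) = 0.9360, so
t_c = ln(1.853 × 0.9360) / 0.2970 = 0.5509 / 0.2970 = 1.855 d.
D_c = (k_d/k_2) L₀ e^(−k_d t_c) = (0.348/0.645) × 25.2 × e^(−0.348×1.855) = 0.5395 × 25.2 × 0.5244 = 7.130 mg/L.
x_c = v t_c = 1.13 m/s × 1.855 d × 86400 s/d = 181100 m ≈ 181 km.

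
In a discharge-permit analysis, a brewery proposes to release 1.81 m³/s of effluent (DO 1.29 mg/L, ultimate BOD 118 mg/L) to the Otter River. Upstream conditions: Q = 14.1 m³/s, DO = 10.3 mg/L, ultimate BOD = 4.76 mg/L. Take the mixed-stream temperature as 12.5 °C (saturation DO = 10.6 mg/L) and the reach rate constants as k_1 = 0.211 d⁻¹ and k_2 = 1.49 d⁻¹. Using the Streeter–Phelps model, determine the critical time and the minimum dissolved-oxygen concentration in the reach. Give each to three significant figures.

t_c ≈ 1.05 d; minimum DO ≈ 8.60 mg/L

Mixed DO = (14.1×10.3 + 1.81×1.29)/(14.1+1.81) = 147.6/15.91 = 9.275 mg/L.
Mixed L₀ = (14.1×4.76 + 1.81×118)/(15.91) = 280.7/15.91 = 17.64 mg/L.
Initial deficit D₀ = C_s − DO₀ = 10.6 − 9.275 = 1.325 mg/L.
t_c = (1/1.279) ln[(1.49/0.211)(1 − 1.325×1.279/(0.211×17.64))] = 0.7819 × ln(3.847) = 1.053 d.
D_c = (0.211/1.49) × 17.64 × e^(−0.211×1.053) = 0.1416 × 17.64 × 0.8007 = 2.000 mg/L.
Minimum DO = 10.6 − 2.000 = 8.600 mg/L.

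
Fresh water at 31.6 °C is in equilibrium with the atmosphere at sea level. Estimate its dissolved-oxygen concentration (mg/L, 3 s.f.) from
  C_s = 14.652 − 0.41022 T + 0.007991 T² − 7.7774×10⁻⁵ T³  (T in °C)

C_s = 14.652 − 0.41022×31.6 + 0.007991×31.6² − 7.7774×10⁻⁵×31.6³ = 7.214 mg/L.

C_s ≈ 7.21 mg/L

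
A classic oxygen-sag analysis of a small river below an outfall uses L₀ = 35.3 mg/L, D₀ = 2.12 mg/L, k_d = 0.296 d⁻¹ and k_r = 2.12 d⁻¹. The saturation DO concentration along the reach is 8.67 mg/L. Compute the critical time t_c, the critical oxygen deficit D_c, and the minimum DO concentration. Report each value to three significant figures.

At the critical point dD/dt = 0, so k_d L₀ e^(−k_d t) = k_r D. Substituting D(t) from the Streeter–Phelps equation and solving for t gives
t_c = ln[(k_r/k_d)(1 − D₀(k_r−k_d)/(k_d L₀))] / (k_r−k_d).
Here k_r−k_d = 1.824 d⁻¹ and 1 − D₀(k_r−k_d)/(k_d L₀) = 1 − 2.12×1.824/(0.296×35.3) = 0.6299, so
t_c = ln(7.162 × 0.6299) / 1.824 = 1.507 / 1.824 = 0.8260 d.
D_c = (k_d/k_r) L₀ e^(−k_d t_c) = (0.296/2.12) × 35.3 × e^(−0.296×0.8260) = 0.1396 × 35.3 × 0.7831 = 3.860 mg/L.
Minimum DO = C_s − D_c = 8.67 − 3.860 = 4.810 mg/L.

t_c ≈ 0.826 d; D_c ≈ 3.86 mg/L; min DO ≈ 4.81 mg/L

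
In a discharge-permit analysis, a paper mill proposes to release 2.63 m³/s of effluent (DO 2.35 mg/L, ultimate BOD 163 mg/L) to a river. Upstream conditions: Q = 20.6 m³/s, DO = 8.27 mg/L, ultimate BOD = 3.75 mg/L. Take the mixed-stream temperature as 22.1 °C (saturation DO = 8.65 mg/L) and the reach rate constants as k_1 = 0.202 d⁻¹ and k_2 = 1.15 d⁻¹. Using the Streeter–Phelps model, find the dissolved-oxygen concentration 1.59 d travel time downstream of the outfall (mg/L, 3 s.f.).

DO ≈ 5.86 mg/L

Mixed DO = (20.6×8.27 + 2.63×2.35)/(20.6+2.63) = 176.5/23.23 = 7.600 mg/L.
Mixed L₀ = (20.6×3.75 + 2.63×163)/(23.23) = 505.9/23.23 = 21.78 mg/L.
Initial deficit D₀ = C_s − DO₀ = 8.65 − 7.600 = 1.050 mg/L.
D(1.59) = [0.202×21.78/(1.15−0.202)](e^(−0.202×1.59) − e^(−1.15×1.59)) + 1.050 e^(−1.15×1.59)
= 4.641 × (0.7253 − 0.1607) + 1.050 × 0.1607 = 2.789 mg/L.
DO = 8.65 − 2.789 = 5.861 mg/L.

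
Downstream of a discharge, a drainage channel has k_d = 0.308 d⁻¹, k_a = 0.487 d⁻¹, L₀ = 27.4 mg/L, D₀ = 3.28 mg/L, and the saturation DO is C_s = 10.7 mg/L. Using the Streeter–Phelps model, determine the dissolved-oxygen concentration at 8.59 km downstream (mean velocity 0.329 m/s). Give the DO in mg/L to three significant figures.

DO ≈ 5.61 mg/L

Travel time t = x/v = 8.59 km / (0.329 m/s) = 8590 m / 0.329 m/s = 26110 s = 0.3022 d.
k_d L₀/(k_a−k_d) = 0.308×27.4/(0.487−0.308) = 8.439/0.1790 = 47.15 mg/L.
e^(−k_d t) = e^(−0.308×0.3022) = 0.9111; e^(−k_a t) = e^(−0.487×0.3022) = 0.8631.
D = 47.15 × (0.9111 − 0.8631) + 3.28 × 0.8631 = 2.262 + 2.831 = 5.093 mg/L.
DO = C_s − D = 10.7 − 5.093 = 5.607 mg/L.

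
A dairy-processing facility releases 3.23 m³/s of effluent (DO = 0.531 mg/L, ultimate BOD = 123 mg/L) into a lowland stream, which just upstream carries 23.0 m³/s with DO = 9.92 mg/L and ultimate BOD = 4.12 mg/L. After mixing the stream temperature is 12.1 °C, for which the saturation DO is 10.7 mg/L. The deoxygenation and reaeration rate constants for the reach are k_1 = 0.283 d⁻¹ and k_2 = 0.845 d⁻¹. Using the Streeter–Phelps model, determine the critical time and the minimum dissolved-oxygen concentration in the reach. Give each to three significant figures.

Mixed DO = (23.0×9.92 + 3.23×0.531)/(23.0+3.23) = 229.9/26.23 = 8.764 mg/L.
Mixed L₀ = (23.0×4.12 + 3.23×123)/(26.23) = 492.1/26.23 = 18.76 mg/L.
Initial deficit D₀ = C_s − DO₀ = 10.7 − 8.764 = 1.936 mg/L.
t_c = (1/0.5620) ln[(0.845/0.283)(1 − 1.936×0.5620/(0.283×18.76))] = 1.779 × ln(2.374) = 1.538 d.
D_c = (0.283/0.845) × 18.76 × e^(−0.283×1.538) = 0.3349 × 18.76 × 0.6470 = 4.065 mg/L.
Minimum DO = 10.7 − 4.065 = 6.635 mg/L.

t_c ≈ 1.54 d; minimum DO ≈ 6.63 mg/L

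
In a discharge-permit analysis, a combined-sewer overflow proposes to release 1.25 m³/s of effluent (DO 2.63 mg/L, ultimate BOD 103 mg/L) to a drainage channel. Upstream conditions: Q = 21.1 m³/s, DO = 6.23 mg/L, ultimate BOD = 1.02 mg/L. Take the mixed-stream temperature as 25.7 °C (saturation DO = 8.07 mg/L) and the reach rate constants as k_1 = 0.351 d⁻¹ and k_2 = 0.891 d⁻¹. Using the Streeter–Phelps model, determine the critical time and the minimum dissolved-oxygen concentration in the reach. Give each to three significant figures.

t_c ≈ 0.560 d; minimum DO ≈ 5.89 mg/L

Mixed DO = (21.1×6.23 + 1.25×2.63)/(21.1+1.25) = 134.7/22.35 = 6.029 mg/L.
Mixed L₀ = (21.1×1.02 + 1.25×103)/(22.35) = 150.3/22.35 = 6.724 mg/L.
Initial deficit D₀ = C_s − DO₀ = 8.07 − 6.029 = 2.041 mg/L.
t_c = (1/0.5400) ln[(0.891/0.351)(1 − 2.041×0.5400/(0.351×6.724))] = 1.852 × ln(1.353) = 0.5595 d.
D_c = (0.351/0.891) × 6.724 × e^(−0.351×0.5595) = 0.3939 × 6.724 × 0.8217 = 2.176 mg/L.
Minimum DO = 8.07 − 2.176 = 5.894 mg/L.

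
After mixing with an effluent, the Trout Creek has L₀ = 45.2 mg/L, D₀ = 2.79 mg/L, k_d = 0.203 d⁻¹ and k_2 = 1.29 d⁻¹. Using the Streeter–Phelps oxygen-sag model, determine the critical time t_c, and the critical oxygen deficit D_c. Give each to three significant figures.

t_c = [1/(k_2−k_d)] ln[(k_2/k_d)(1 − D₀(k_2−k_d)/(k_d L₀))]
= [1/(1.29−0.203)] ln[(1.29/0.203)(1 − 2.79×1.087/(0.203×45.2))]
= (1/1.087) ln[6.355 × 0.6695] = 0.9200 × ln(4.254) = 0.9200 × 1.448 = 1.332 d.
D_c = (k_d/k_2) L₀ e^(−k_d t_c) = (0.203/1.29) × 45.2 × e^(−0.203×1.332) = 0.1574 × 45.2 × 0.7631 = 5.428 mg/L.

t_c ≈ 1.33 d; D_c ≈ 5.43 mg/L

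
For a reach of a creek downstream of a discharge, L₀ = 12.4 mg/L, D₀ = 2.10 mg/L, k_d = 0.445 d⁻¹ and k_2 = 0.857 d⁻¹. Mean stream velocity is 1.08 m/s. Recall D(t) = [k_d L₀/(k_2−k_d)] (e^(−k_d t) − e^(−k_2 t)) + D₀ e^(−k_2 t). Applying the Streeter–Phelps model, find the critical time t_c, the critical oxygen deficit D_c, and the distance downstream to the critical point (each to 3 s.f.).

With k_2/k_d = 1.926 and 1 − D₀(k_2−k_d)/(k_d L₀) = 0.8432,
t_c = ln(1.926 × 0.8432) / (0.857 − 0.445) = ln(1.624) / 0.4120 = 0.4848/0.4120 = 1.177 d.
L(t_c) = L₀ e^(−k_d t_c) = 12.4 × 0.5924 = 7.345 mg/L, and at the critical point k_2 D_c = k_d L, so D_c = (0.445/0.857) × 7.345 = 3.814 mg/L.
x_c = v t_c = 1.08 m/s × 1.177 d × 86400 s/d = 109800 m ≈ 110 km.

t_c ≈ 1.18 d; D_c ≈ 3.81 mg/L; x_c ≈ 110 km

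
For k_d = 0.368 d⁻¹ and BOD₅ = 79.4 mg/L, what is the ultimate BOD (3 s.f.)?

L₀ ≈ 94.4 mg/L

BOD₅ = L₀(1 − e^(−5k_d)) ⇒ L₀ = BOD₅ / (1 − e^(−5×0.368))
= 79.4 / (1 − 0.1588) = 79.4 / 0.8412 = 94.39 mg/L.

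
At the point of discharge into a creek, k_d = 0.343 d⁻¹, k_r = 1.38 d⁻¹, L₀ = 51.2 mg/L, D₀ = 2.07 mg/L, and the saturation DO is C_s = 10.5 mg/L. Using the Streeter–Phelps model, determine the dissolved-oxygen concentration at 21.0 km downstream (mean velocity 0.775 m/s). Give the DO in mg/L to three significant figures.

DO ≈ 4.93 mg/L

Travel time t = x/v = 21.0 km / (0.775 m/s) = 21000 m / 0.775 m/s = 27100 s = 0.3136 d.
k_d L₀/(k_r−k_d) = 0.343×51.2/(1.38−0.343) = 17.56/1.037 = 16.94 mg/L.
e^(−k_d t) = e^(−0.343×0.3136) = 0.8980; e^(−k_r t) = e^(−1.38×0.3136) = 0.6487.
D = 16.94 × (0.8980 − 0.6487) + 2.07 × 0.6487 = 4.222 + 1.343 = 5.565 mg/L.
DO = C_s − D = 10.5 − 5.565 = 4.935 mg/L.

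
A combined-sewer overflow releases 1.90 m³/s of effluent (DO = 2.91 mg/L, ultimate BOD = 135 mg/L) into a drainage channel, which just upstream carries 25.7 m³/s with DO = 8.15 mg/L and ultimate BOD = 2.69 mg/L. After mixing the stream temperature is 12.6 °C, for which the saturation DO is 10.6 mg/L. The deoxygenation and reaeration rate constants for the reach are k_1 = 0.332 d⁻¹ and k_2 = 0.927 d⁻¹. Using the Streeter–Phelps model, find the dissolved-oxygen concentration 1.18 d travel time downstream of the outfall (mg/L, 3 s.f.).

Mixed DO = (25.7×8.15 + 1.90×2.91)/(25.7+1.90) = 215.0/27.60 = 7.789 mg/L.
Mixed L₀ = (25.7×2.69 + 1.90×135)/(27.60) = 325.6/27.60 = 11.80 mg/L.
Initial deficit D₀ = C_s − DO₀ = 10.6 − 7.789 = 2.811 mg/L.
D(1.18) = [0.332×11.80/(0.927−0.332)](e^(−0.332×1.18) − e^(−0.927×1.18)) + 2.811 e^(−0.927×1.18)
= 6.583 × (0.6759 − 0.3349) + 2.811 × 0.3349 = 3.186 mg/L.
DO = 10.6 − 3.186 = 7.414 mg/L.

DO ≈ 7.41 mg/L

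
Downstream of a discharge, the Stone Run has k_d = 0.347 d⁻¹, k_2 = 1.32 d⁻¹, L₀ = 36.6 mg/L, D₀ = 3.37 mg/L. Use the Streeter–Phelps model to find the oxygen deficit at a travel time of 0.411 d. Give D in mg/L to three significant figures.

D ≈ 5.69 mg/L

k_d L₀/(k_2−k_d) = 0.347×36.6/(1.32−0.347) = 12.70/0.9730 = 13.05 mg/L.
e^(−k_d t) = e^(−0.347×0.4110) = 0.8671; e^(−k_2 t) = e^(−1.32×0.4110) = 0.5813.
D = 13.05 × (0.8671 − 0.5813) + 3.37 × 0.5813 = 3.730 + 1.959 = 5.689 mg/L.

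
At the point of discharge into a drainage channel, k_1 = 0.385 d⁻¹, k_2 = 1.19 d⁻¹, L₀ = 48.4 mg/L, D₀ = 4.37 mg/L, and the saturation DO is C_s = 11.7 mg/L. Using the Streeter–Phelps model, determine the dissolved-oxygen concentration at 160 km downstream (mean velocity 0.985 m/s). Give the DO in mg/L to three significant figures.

DO ≈ 2.48 mg/L

Travel time t = x/v = 160 km / (0.985 m/s) = 160000 m / 0.985 m/s = 162400 s = 1.880 d.
k_1 L₀/(k_2−k_1) = 0.385×48.4/(1.19−0.385) = 18.63/0.8050 = 23.15 mg/L.
e^(−k_1 t) = e^(−0.385×1.880) = 0.4849; e^(−k_2 t) = e^(−1.19×1.880) = 0.1068.
D = 23.15 × (0.4849 − 0.1068) + 4.37 × 0.1068 = 8.753 + 0.4665 = 9.220 mg/L.
DO = C_s − D = 11.7 − 9.220 = 2.480 mg/L.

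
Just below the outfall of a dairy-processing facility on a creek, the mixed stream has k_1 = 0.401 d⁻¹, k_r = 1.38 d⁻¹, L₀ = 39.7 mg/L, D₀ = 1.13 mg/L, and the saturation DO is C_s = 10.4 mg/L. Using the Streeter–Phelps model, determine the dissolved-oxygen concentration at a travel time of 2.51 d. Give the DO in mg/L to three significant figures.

k_1 L₀/(k_r−k_1) = 0.401×39.7/(1.38−0.401) = 15.92/0.9790 = 16.26 mg/L.
e^(−k_1 t) = e^(−0.401×2.510) = 0.3655; e^(−k_r t) = e^(−1.38×2.510) = 0.03131.
D = 16.26 × (0.3655 − 0.03131) + 1.13 × 0.03131 = 5.434 + 0.03538 = 5.470 mg/L.
DO = C_s − D = 10.4 − 5.470 = 4.930 mg/L.

DO ≈ 4.93 mg/L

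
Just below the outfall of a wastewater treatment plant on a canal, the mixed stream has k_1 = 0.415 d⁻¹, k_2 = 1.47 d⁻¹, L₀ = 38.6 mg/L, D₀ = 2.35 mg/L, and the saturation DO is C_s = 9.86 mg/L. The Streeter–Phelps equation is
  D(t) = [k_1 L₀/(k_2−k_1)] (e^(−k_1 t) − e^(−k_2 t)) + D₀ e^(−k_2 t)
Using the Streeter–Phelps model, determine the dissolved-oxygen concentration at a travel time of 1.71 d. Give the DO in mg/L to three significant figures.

k_1 L₀/(k_2−k_1) = 0.415×38.6/(1.47−0.415) = 16.02/1.055 = 15.18 mg/L.
e^(−k_1 t) = e^(−0.415×1.710) = 0.4918; e^(−k_2 t) = e^(−1.47×1.710) = 0.08097.
D = 15.18 × (0.4918 − 0.08097) + 2.35 × 0.08097 = 6.238 + 0.1903 = 6.429 mg/L.
DO = C_s − D = 9.86 − 6.429 = 3.431 mg/L.

DO ≈ 3.43 mg/L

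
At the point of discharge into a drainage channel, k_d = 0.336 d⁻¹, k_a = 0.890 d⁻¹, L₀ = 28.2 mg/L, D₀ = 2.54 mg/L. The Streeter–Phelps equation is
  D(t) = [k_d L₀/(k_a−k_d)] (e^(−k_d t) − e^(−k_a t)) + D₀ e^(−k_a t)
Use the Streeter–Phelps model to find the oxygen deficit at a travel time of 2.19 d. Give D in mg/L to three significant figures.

D ≈ 6.12 mg/L

k_d L₀/(k_a−k_d) = 0.336×28.2/(0.890−0.336) = 9.475/0.5540 = 17.10 mg/L.
e^(−k_d t) = e^(−0.336×2.190) = 0.4791; e^(−k_a t) = e^(−0.890×2.190) = 0.1424.
D = 17.10 × (0.4791 − 0.1424) + 2.54 × 0.1424 = 5.759 + 0.3617 = 6.120 mg/L.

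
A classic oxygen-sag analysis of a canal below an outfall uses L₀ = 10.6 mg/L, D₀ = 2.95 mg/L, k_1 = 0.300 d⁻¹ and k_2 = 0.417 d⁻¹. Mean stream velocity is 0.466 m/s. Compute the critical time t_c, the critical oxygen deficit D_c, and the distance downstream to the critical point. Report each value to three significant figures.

t_c ≈ 1.83 d; D_c ≈ 4.40 mg/L; x_c ≈ 73.8 km

At the critical point dD/dt = 0, so k_1 L₀ e^(−k_1 t) = k_2 D. Substituting D(t) from the Streeter–Phelps equation and solving for t gives
t_c = ln[(k_2/k_1)(1 − D₀(k_2−k_1)/(k_1 L₀))] / (k_2−k_1).
Here k_2−k_1 = 0.1170 d⁻¹ and 1 − D₀(k_2−k_1)/(k_1 L₀) = 1 − 2.95×0.1170/(0.300×10.6) = 0.8915, so
t_c = ln(1.390 × 0.8915) / 0.1170 = 0.2144 / 0.1170 = 1.833 d.
L(t_c) = L₀ e^(−k_1 t_c) = 10.6 × 0.5771 = 6.117 mg/L, and at the critical point k_2 D_c = k_1 L, so D_c = (0.300/0.417) × 6.117 = 4.401 mg/L.
x_c = v t_c = 0.466 m/s × 1.833 d × 86400 s/d = 73780 m ≈ 73.8 km.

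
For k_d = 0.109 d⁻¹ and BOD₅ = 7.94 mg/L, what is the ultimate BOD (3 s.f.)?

BOD₅ = L₀(1 − e^(−5k_d)) ⇒ L₀ = BOD₅ / (1 − e^(−5×0.109))
= 7.94 / (1 − 0.5798) = 7.94 / 0.4202 = 18.90 mg/L.

L₀ ≈ 18.9 mg/L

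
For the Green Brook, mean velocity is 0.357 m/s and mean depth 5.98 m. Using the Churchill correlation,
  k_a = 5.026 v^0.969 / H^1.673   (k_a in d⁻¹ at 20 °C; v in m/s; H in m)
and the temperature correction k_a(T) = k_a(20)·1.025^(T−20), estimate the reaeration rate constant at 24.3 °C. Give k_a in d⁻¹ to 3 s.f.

k_a ≈ 0.103 d⁻¹

k_a(20) = 5.026 × 0.357^0.969 / 5.98^1.673 = 5.026 × 0.3686 / 19.93 = 0.09297 d⁻¹.
k_a(24.3) = 0.09297 × 1.025^(24.3−20) = 0.09297 × 1.112 = 0.1034 d⁻¹.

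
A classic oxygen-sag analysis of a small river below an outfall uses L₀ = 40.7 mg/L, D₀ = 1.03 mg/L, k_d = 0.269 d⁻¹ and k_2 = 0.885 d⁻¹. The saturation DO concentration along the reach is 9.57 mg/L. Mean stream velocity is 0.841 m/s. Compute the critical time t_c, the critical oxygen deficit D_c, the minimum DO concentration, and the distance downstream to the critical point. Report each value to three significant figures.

t_c = [1/(k_2−k_d)] ln[(k_2/k_d)(1 − D₀(k_2−k_d)/(k_d L₀))]
= [1/(0.885−0.269)] ln[(0.885/0.269)(1 − 1.03×0.6160/(0.269×40.7))]
= (1/0.6160) ln[3.290 × 0.9420] = 1.623 × ln(3.099) = 1.623 × 1.131 = 1.836 d.
D_c = (k_d/k_2) L₀ e^(−k_d t_c) = (0.269/0.885) × 40.7 × e^(−0.269×1.836) = 0.3040 × 40.7 × 0.6102 = 7.549 mg/L.
Minimum DO = C_s − D_c = 9.57 − 7.549 = 2.021 mg/L.
x_c = v t_c = 0.841 m/s × 1.836 d × 86400 s/d = 133400 m ≈ 133 km.

t_c ≈ 1.84 d; D_c ≈ 7.55 mg/L; min DO ≈ 2.02 mg/L; x_c ≈ 133 km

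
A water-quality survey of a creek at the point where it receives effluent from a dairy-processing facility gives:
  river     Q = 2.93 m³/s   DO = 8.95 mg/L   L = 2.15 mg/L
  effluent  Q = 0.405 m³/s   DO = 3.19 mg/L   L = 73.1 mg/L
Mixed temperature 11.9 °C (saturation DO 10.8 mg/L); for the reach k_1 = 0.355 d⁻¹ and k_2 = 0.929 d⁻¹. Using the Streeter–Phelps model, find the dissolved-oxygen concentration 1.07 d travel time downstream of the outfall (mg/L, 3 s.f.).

DO ≈ 7.77 mg/L

Mixed DO = (2.93×8.95 + 0.405×3.19)/(2.93+0.405) = 27.52/3.335 = 8.251 mg/L.
Mixed L₀ = (2.93×2.15 + 0.405×73.1)/(3.335) = 35.91/3.335 = 10.77 mg/L.
Initial deficit D₀ = C_s − DO₀ = 10.8 − 8.251 = 2.549 mg/L.
D(1.07) = [0.355×10.77/(0.929−0.355)](e^(−0.355×1.07) − e^(−0.929×1.07)) + 2.549 e^(−0.929×1.07)
= 6.658 × (0.6840 − 0.3701) + 2.549 × 0.3701 = 3.033 mg/L.
DO = 10.8 − 3.033 = 7.767 mg/L.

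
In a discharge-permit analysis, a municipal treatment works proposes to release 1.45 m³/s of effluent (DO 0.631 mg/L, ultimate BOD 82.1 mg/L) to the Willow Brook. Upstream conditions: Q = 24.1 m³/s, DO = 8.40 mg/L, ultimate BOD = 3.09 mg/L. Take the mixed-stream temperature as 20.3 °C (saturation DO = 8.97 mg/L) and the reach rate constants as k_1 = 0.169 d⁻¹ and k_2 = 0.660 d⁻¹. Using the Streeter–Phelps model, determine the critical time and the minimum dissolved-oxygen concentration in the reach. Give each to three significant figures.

t_c ≈ 1.78 d; minimum DO ≈ 7.53 mg/L

Mixed DO = (24.1×8.40 + 1.45×0.631)/(24.1+1.45) = 203.4/25.55 = 7.959 mg/L.
Mixed L₀ = (24.1×3.09 + 1.45×82.1)/(25.55) = 193.5/25.55 = 7.574 mg/L.
Initial deficit D₀ = C_s − DO₀ = 8.97 − 7.959 = 1.011 mg/L.
t_c = (1/0.4910) ln[(0.660/0.169)(1 − 1.011×0.4910/(0.169×7.574))] = 2.037 × ln(2.391) = 1.775 d.
D_c = (0.169/0.660) × 7.574 × e^(−0.169×1.775) = 0.2561 × 7.574 × 0.7408 = 1.437 mg/L.
Minimum DO = 8.97 − 1.437 = 7.533 mg/L.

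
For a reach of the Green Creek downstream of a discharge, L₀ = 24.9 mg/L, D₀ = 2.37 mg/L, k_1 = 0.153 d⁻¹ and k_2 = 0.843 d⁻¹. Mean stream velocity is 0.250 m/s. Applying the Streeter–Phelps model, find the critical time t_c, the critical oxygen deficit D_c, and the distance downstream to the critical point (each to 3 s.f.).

t_c ≈ 1.66 d; D_c ≈ 3.51 mg/L; x_c ≈ 35.9 km

t_c = [1/(k_2−k_1)] ln[(k_2/k_1)(1 − D₀(k_2−k_1)/(k_1 L₀))]
= [1/(0.843−0.153)] ln[(0.843/0.153)(1 − 2.37×0.6900/(0.153×24.9))]
= (1/0.6900) ln[5.510 × 0.5708] = 1.449 × ln(3.145) = 1.449 × 1.146 = 1.660 d.
L(t_c) = L₀ e^(−k_1 t_c) = 24.9 × 0.7757 = 19.31 mg/L, and at the critical point k_2 D_c = k_1 L, so D_c = (0.153/0.843) × 19.31 = 3.505 mg/L.
x_c = v t_c = 0.250 m/s × 1.660 d × 86400 s/d = 35870 m ≈ 35.9 km.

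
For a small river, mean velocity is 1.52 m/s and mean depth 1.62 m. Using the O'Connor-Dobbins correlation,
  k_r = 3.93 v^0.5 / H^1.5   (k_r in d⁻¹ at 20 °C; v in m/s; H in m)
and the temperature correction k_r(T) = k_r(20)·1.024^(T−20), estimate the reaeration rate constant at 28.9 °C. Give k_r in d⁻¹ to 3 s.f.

k_r(20) = 3.93 × 1.52^0.5 / 1.62^1.5 = 3.93 × 1.233 / 2.062 = 2.350 d⁻¹.
k_r(28.9) = 2.350 × 1.024^(28.9−20) = 2.350 × 1.235 = 2.902 d⁻¹.

k_r ≈ 2.90 d⁻¹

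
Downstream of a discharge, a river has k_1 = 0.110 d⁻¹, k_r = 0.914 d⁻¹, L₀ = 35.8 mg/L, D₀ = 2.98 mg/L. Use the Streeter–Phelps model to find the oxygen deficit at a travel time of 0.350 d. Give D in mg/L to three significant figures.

k_1 L₀/(k_r−k_1) = 0.110×35.8/(0.914−0.110) = 3.938/0.8040 = 4.898 mg/L.
e^(−k_1 t) = e^(−0.110×0.3500) = 0.9622; e^(−k_r t) = e^(−0.914×0.3500) = 0.7262.
D = 4.898 × (0.9622 − 0.7262) + 2.98 × 0.7262 = 1.156 + 2.164 = 3.320 mg/L.

D ≈ 3.32 mg/L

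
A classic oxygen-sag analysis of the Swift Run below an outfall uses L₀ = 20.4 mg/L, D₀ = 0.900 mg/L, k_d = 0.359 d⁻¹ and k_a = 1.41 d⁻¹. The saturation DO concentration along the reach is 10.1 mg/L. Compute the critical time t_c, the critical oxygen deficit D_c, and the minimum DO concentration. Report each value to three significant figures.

t_c ≈ 1.17 d; D_c ≈ 3.41 mg/L; min DO ≈ 6.69 mg/L

With k_a/k_d = 3.928 and 1 − D₀(k_a−k_d)/(k_d L₀) = 0.8708,
t_c = ln(3.928 × 0.8708) / (1.41 − 0.359) = ln(3.420) / 1.051 = 1.230/1.051 = 1.170 d.
D_c = (k_d/k_a) L₀ e^(−k_d t_c) = (0.359/1.41) × 20.4 × e^(−0.359×1.170) = 0.2546 × 20.4 × 0.6570 = 3.413 mg/L.
Minimum DO = C_s − D_c = 10.1 − 3.413 = 6.687 mg/L.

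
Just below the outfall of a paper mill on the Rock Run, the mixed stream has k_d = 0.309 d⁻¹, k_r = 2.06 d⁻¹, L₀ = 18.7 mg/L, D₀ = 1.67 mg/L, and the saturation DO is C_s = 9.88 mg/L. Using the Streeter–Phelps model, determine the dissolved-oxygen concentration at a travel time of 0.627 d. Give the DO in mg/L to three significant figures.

k_d L₀/(k_r−k_d) = 0.309×18.7/(2.06−0.309) = 5.778/1.751 = 3.300 mg/L.
e^(−k_d t) = e^(−0.309×0.6270) = 0.8239; e^(−k_r t) = e^(−2.06×0.6270) = 0.2748.
D = 3.300 × (0.8239 − 0.2748) + 1.67 × 0.2748 = 1.812 + 0.4590 = 2.271 mg/L.
DO = C_s − D = 9.88 − 2.271 = 7.609 mg/L.

DO ≈ 7.61 mg/L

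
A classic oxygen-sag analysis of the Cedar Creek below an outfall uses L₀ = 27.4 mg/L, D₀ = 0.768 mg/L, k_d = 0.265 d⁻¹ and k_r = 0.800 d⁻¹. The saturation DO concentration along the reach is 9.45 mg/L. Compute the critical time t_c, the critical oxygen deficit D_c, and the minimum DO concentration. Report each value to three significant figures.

t_c ≈ 1.96 d; D_c ≈ 5.40 mg/L; min DO ≈ 4.05 mg/L

t_c = [1/(k_r−k_d)] ln[(k_r/k_d)(1 − D₀(k_r−k_d)/(k_d L₀))]
= [1/(0.800−0.265)] ln[(0.800/0.265)(1 − 0.768×0.5350/(0.265×27.4))]
= (1/0.5350) ln[3.019 × 0.9434] = 1.869 × ln(2.848) = 1.869 × 1.047 = 1.956 d.
D_c = (k_d/k_r) L₀ e^(−k_d t_c) = (0.265/0.800) × 27.4 × e^(−0.265×1.956) = 0.3312 × 27.4 × 0.5955 = 5.405 mg/L.
Minimum DO = C_s − D_c = 9.45 − 5.405 = 4.045 mg/L.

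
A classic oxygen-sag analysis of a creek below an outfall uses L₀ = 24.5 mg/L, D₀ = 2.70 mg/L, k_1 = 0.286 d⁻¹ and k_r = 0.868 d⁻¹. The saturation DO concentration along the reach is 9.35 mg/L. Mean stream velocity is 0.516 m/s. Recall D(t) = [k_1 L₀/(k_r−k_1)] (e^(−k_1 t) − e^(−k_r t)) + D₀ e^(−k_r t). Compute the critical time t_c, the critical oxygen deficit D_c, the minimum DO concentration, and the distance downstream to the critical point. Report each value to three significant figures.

t_c ≈ 1.47 d; D_c ≈ 5.30 mg/L; min DO ≈ 4.05 mg/L; x_c ≈ 65.6 km

With k_r/k_1 = 3.035 and 1 − D₀(k_r−k_1)/(k_1 L₀) = 0.7757,
t_c = ln(3.035 × 0.7757) / (0.868 − 0.286) = ln(2.354) / 0.5820 = 0.8563/0.5820 = 1.471 d.
D_c = (k_1/k_r) L₀ e^(−k_1 t_c) = (0.286/0.868) × 24.5 × e^(−0.286×1.471) = 0.3295 × 24.5 × 0.6565 = 5.300 mg/L.
Minimum DO = C_s − D_c = 9.35 − 5.300 = 4.050 mg/L.
x_c = v t_c = 0.516 m/s × 1.471 d × 86400 s/d = 65590 m ≈ 65.6 km.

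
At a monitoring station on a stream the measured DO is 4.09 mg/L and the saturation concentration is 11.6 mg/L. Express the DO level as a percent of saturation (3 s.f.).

% saturation = C/C_s × 100 = 4.09/11.6 × 100 = 35.3 %.

35.3 % saturation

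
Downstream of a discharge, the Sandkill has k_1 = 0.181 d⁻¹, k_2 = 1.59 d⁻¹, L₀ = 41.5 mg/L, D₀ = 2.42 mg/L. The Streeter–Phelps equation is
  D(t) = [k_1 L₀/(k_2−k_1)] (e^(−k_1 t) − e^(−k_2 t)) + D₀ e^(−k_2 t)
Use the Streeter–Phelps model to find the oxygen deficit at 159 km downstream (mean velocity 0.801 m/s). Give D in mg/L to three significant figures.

Travel time t = x/v = 159 km / (0.801 m/s) = 159000 m / 0.801 m/s = 198500 s = 2.297 d.
k_1 L₀/(k_2−k_1) = 0.181×41.5/(1.59−0.181) = 7.511/1.409 = 5.331 mg/L.
e^(−k_1 t) = e^(−0.181×2.297) = 0.6598; e^(−k_2 t) = e^(−1.59×2.297) = 0.02591.
D = 5.331 × (0.6598 − 0.02591) + 2.42 × 0.02591 = 3.379 + 0.06271 = 3.442 mg/L.

D ≈ 3.44 mg/L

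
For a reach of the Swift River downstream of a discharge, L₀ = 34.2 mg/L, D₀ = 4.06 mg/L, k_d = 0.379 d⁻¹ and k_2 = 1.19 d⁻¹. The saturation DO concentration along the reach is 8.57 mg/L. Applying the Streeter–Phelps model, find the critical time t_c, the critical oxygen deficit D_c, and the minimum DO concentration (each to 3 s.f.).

t_c ≈ 1.05 d; D_c ≈ 7.32 mg/L; min DO ≈ 1.25 mg/L

At the critical point dD/dt = 0, so k_d L₀ e^(−k_d t) = k_2 D. Substituting D(t) from the Streeter–Phelps equation and solving for t gives
t_c = ln[(k_2/k_d)(1 − D₀(k_2−k_d)/(k_d L₀))] / (k_2−k_d).
Here k_2−k_d = 0.8110 d⁻¹ and 1 − D₀(k_2−k_d)/(k_d L₀) = 1 − 4.06×0.8110/(0.379×34.2) = 0.7460, so
t_c = ln(3.140 × 0.7460) / 0.8110 = 0.8511 / 0.8110 = 1.049 d.
D_c = (k_d/k_2) L₀ e^(−k_d t_c) = (0.379/1.19) × 34.2 × e^(−0.379×1.049) = 0.3185 × 34.2 × 0.6718 = 7.318 mg/L.
Minimum DO = C_s − D_c = 8.57 − 7.318 = 1.252 mg/L.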